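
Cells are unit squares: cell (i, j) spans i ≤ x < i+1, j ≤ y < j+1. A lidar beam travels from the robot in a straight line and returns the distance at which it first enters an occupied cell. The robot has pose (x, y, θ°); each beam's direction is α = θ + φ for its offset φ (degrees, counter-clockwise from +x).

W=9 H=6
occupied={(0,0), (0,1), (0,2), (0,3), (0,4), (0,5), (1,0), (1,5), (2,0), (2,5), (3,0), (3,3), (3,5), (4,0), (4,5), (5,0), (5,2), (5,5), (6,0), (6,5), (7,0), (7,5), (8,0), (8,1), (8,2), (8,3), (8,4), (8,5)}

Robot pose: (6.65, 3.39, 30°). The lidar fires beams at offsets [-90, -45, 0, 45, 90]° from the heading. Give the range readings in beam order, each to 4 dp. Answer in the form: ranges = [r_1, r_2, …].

beam 1: φ=-90°, α=300°
  dir = (cos 300°, sin 300°) = (0.5000, -0.8660); from cell (6,3)
  next x-line at t=0.7000, next y-line at t=0.4503; Δt_x=2.0000, Δt_y=1.1547
    y: enter (6,2) at t=0.4503
    x: enter (7,2) at t=0.7000
    y: enter (7,1) at t=1.6050
    x: enter (8,1) at t=2.7000 ← occupied
  → r_1 = 2.7000
beam 2: φ=-45°, α=345°
  dir = (cos 345°, sin 345°) = (0.9659, -0.2588); from cell (6,3)
  next x-line at t=0.3623, next y-line at t=1.5068; Δt_x=1.0353, Δt_y=3.8637
    x: enter (7,3) at t=0.3623
    x: enter (8,3) at t=1.3976 ← occupied
  → r_2 = 1.3976
beam 3: φ=0°, α=30°
  dir = (cos 30°, sin 30°) = (0.8660, 0.5000); from cell (6,3)
  next x-line at t=0.4041, next y-line at t=1.2200; Δt_x=1.1547, Δt_y=2.0000
    x: enter (7,3) at t=0.4041
    y: enter (7,4) at t=1.2200
    x: enter (8,4) at t=1.5588 ← occupied
  → r_3 = 1.5588
beam 4: φ=45°, α=75°
  dir = (cos 75°, sin 75°) = (0.2588, 0.9659); from cell (6,3)
  next x-line at t=1.3523, next y-line at t=0.6315; Δt_x=3.8637, Δt_y=1.0353
    y: enter (6,4) at t=0.6315
    x: enter (7,4) at t=1.3523
    y: enter (7,5) at t=1.6668 ← occupied
  → r_4 = 1.6668
beam 5: φ=90°, α=120°
  dir = (cos 120°, sin 120°) = (-0.5000, 0.8660); from cell (6,3)
  next x-line at t=1.3000, next y-line at t=0.7044; Δt_x=2.0000, Δt_y=1.1547
    y: enter (6,4) at t=0.7044
    x: enter (5,4) at t=1.3000
    y: enter (5,5) at t=1.8591 ← occupied
  → r_5 = 1.8591

ranges = [2.7000, 1.3976, 1.5588, 1.6668, 1.8591]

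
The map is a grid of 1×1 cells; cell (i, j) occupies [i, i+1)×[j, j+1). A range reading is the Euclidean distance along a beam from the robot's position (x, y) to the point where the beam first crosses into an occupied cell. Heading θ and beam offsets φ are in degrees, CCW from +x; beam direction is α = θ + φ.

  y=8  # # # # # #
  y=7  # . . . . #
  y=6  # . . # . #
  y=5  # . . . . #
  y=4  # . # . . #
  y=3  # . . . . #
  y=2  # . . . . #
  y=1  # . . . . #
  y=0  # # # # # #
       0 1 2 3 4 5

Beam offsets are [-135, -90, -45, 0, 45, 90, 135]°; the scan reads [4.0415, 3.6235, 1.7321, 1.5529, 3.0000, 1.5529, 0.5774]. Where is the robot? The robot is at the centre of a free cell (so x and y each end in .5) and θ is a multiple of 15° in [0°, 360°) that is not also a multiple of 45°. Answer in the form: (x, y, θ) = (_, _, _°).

Enumerate (i+0.5, j+0.5, θ) over the 26 free cells and 16 admissible headings. For each, cast all 7 beams and compare to the given ranges.
  (1.5, 2.5, 300°): beam 1 = 0.5176 ≠ 4.0415 ✗
  (1.5, 6.5, 150°): beam 1 = 1.5529 ≠ 4.0415 ✗
  (1.5, 5.5, 345°): beam 1 = 0.5774 ≠ 4.0415 ✗
  (3.5, 5.5, 345°): beam 1 = 1.0000 ≠ 4.0415 ✗
  …
  (3.5, 4.5, 15°): r_1=4.0415, r_2=3.6235, r_3=1.7321, r_4=1.5529, r_5=3.0000, r_6=1.5529, r_7=0.5774 — all match ✓
Unique over the lattice → pose = (3.5, 4.5, 15°).

(x, y, θ) = (3.5, 4.5, 15°)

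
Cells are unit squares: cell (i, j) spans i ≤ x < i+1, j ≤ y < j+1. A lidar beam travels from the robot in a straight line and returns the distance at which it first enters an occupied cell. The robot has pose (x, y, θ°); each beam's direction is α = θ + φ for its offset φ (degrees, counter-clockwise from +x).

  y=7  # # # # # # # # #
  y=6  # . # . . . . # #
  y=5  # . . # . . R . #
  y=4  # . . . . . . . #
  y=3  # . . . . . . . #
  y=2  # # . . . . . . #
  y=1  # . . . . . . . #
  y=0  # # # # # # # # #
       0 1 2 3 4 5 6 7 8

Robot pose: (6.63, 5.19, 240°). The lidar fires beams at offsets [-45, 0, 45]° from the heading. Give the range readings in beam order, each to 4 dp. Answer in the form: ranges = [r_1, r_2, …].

beam 1: φ=-45°, α=195°
  d=(-0.9659,-0.2588)  start (6,5)  tX=0.6522 tY=0.7341  stride 1/|dx|=1.0353 1/|dy|=3.8637
    cross x-line → (5,5), t=0.6522
    cross y-line → (5,4), t=0.7341
    cross x-line → (4,4), t=1.6875
    cross x-line → (3,4), t=2.7228
    cross x-line → (2,4), t=3.7581
    cross y-line → (2,3), t=4.5978
    cross x-line → (1,3), t=4.7933
    cross x-line → (0,3), t=5.8286 (wall)
  → r_1 = 5.8286
beam 2: φ=0°, α=240°
  d=(-0.5000,-0.8660)  start (6,5)  tX=1.2600 tY=0.2194  stride 1/|dx|=2.0000 1/|dy|=1.1547
    cross y-line → (6,4), t=0.2194
    cross x-line → (5,4), t=1.2600
    cross y-line → (5,3), t=1.3741
    cross y-line → (5,2), t=2.5288
    cross x-line → (4,2), t=3.2600
    cross y-line → (4,1), t=3.6835
    cross y-line → (4,0), t=4.8382 (wall)
  → r_2 = 4.8382
beam 3: φ=45°, α=285°
  d=(0.2588,-0.9659)  start (6,5)  tX=1.4296 tY=0.1967  stride 1/|dx|=3.8637 1/|dy|=1.0353
    cross y-line → (6,4), t=0.1967
    cross y-line → (6,3), t=1.2320
    cross x-line → (7,3), t=1.4296
    cross y-line → (7,2), t=2.2673
    cross y-line → (7,1), t=3.3025
    cross y-line → (7,0), t=4.3378 (wall)
  → r_3 = 4.3378

ranges = [5.8286, 4.8382, 4.3378]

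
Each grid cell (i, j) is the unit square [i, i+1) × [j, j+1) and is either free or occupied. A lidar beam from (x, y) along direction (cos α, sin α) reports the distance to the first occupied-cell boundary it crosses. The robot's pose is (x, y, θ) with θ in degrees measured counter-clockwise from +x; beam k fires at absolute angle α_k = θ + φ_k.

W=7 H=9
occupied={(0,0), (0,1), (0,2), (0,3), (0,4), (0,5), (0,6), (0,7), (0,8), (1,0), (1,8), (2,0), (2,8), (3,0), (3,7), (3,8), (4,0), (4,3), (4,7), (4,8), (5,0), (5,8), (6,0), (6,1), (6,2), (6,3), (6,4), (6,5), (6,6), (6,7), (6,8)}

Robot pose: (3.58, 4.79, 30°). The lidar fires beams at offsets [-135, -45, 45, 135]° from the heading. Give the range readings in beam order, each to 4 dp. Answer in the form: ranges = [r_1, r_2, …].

ranges = [3.9237, 2.5054, 2.2880, 2.6710]

beam 1: φ=-135°, α=255°
  direction (-0.2588, -0.9659); cell (3,4); t to first gridline: x 2.2409, y 0.8179 (then +3.8637 / +1.0353)
    (3,3) via y @ 0.8179
    (3,2) via y @ 1.8531
    (2,2) via x @ 2.2409
    (2,1) via y @ 2.8884
    (2,0) via y @ 3.9237  # hit
  → r_1 = 3.9237
beam 2: φ=-45°, α=345°
  direction (0.9659, -0.2588); cell (3,4); t to first gridline: x 0.4348, y 3.0523 (then +1.0353 / +3.8637)
    (4,4) via x @ 0.4348
    (5,4) via x @ 1.4701
    (6,4) via x @ 2.5054  # hit
  → r_2 = 2.5054
beam 3: φ=45°, α=75°
  direction (0.2588, 0.9659); cell (3,4); t to first gridline: x 1.6228, y 0.2174 (then +3.8637 / +1.0353)
    (3,5) via y @ 0.2174
    (3,6) via y @ 1.2527
    (4,6) via x @ 1.6228
    (4,7) via y @ 2.2880  # hit
  → r_3 = 2.2880
beam 4: φ=135°, α=165°
  direction (-0.9659, 0.2588); cell (3,4); t to first gridline: x 0.6005, y 0.8114 (then +1.0353 / +3.8637)
    (2,4) via x @ 0.6005
    (2,5) via y @ 0.8114
    (1,5) via x @ 1.6357
    (0,5) via x @ 2.6710  # hit
  → r_4 = 2.6710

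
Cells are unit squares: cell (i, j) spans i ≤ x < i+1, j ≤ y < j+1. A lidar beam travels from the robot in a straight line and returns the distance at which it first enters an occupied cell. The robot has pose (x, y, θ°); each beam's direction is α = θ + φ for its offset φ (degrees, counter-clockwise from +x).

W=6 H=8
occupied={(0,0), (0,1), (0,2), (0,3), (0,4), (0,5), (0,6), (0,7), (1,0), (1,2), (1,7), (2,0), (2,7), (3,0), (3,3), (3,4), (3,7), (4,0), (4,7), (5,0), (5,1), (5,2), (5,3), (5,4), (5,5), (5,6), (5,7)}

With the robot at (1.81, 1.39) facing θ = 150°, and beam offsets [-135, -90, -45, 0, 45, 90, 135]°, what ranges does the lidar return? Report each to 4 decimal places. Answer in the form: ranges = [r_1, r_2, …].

beam 1: φ=-135°, α=15°
  d=(0.9659,0.2588)  start (1,1)  tX=0.1967 tY=2.3569  stride 1/|dx|=1.0353 1/|dy|=3.8637
    cross x-line → (2,1), t=0.1967
    cross x-line → (3,1), t=1.2320
    cross x-line → (4,1), t=2.2673
    cross y-line → (4,2), t=2.3569
    cross x-line → (5,2), t=3.3025 (wall)
  → r_1 = 3.3025
beam 2: φ=-90°, α=60°
  d=(0.5000,0.8660)  start (1,1)  tX=0.3800 tY=0.7044  stride 1/|dx|=2.0000 1/|dy|=1.1547
    cross x-line → (2,1), t=0.3800
    cross y-line → (2,2), t=0.7044
    cross y-line → (2,3), t=1.8591
    cross x-line → (3,3), t=2.3800 (wall)
  → r_2 = 2.3800
beam 3: φ=-45°, α=105°
  d=(-0.2588,0.9659)  start (1,1)  tX=3.1296 tY=0.6315  stride 1/|dx|=3.8637 1/|dy|=1.0353
    cross y-line → (1,2), t=0.6315 (wall)
  → r_3 = 0.6315
beam 4: φ=0°, α=150°
  d=(-0.8660,0.5000)  start (1,1)  tX=0.9353 tY=1.2200  stride 1/|dx|=1.1547 1/|dy|=2.0000
    cross x-line → (0,1), t=0.9353 (wall)
  → r_4 = 0.9353
beam 5: φ=45°, α=195°
  d=(-0.9659,-0.2588)  start (1,1)  tX=0.8386 tY=1.5068  stride 1/|dx|=1.0353 1/|dy|=3.8637
    cross x-line → (0,1), t=0.8386 (wall)
  → r_5 = 0.8386
beam 6: φ=90°, α=240°
  d=(-0.5000,-0.8660)  start (1,1)  tX=1.6200 tY=0.4503  stride 1/|dx|=2.0000 1/|dy|=1.1547
    cross y-line → (1,0), t=0.4503 (wall)
  → r_6 = 0.4503
beam 7: φ=135°, α=285°
  d=(0.2588,-0.9659)  start (1,1)  tX=0.7341 tY=0.4038  stride 1/|dx|=3.8637 1/|dy|=1.0353
    cross y-line → (1,0), t=0.4038 (wall)
  → r_7 = 0.4038

ranges = [3.3025, 2.3800, 0.6315, 0.9353, 0.8386, 0.4503, 0.4038]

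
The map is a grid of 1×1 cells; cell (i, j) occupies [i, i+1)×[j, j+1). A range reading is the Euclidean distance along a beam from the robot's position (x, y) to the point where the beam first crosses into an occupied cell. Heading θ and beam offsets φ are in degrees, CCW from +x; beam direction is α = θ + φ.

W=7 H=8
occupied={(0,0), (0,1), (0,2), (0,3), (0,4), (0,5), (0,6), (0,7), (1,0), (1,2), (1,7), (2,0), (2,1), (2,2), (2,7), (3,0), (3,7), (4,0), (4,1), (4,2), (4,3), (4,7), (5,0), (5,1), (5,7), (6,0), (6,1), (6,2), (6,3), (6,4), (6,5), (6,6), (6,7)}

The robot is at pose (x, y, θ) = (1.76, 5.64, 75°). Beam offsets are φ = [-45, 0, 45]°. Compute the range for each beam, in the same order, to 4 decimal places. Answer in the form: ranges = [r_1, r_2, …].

ranges = [2.7200, 1.4080, 1.5200]

beam 1: φ=-45°, α=30°
  direction (0.8660, 0.5000); cell (1,5); t to first gridline: x 0.2771, y 0.7200 (then +1.1547 / +2.0000)
    (2,5) via x @ 0.2771
    (2,6) via y @ 0.7200
    (3,6) via x @ 1.4318
    (4,6) via x @ 2.5865
    (4,7) via y @ 2.7200  # hit
  → r_1 = 2.7200
beam 2: φ=0°, α=75°
  direction (0.2588, 0.9659); cell (1,5); t to first gridline: x 0.9273, y 0.3727 (then +3.8637 / +1.0353)
    (1,6) via y @ 0.3727
    (2,6) via x @ 0.9273
    (2,7) via y @ 1.4080  # hit
  → r_2 = 1.4080
beam 3: φ=45°, α=120°
  direction (-0.5000, 0.8660); cell (1,5); t to first gridline: x 1.5200, y 0.4157 (then +2.0000 / +1.1547)
    (1,6) via y @ 0.4157
    (0,6) via x @ 1.5200  # hit
  → r_3 = 1.5200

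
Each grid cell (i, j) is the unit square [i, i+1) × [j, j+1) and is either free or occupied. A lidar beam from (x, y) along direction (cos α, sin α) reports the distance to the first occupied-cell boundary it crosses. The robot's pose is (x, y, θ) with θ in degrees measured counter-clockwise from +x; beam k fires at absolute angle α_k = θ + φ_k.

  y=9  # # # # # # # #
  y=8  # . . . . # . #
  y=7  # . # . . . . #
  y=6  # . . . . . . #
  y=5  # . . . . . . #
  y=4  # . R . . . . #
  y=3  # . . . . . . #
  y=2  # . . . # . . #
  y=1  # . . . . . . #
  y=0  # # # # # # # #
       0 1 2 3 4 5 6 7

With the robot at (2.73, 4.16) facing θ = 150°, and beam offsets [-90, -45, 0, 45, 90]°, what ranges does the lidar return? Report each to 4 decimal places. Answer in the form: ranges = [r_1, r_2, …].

beam 1: φ=-90°, α=60°
  cosα=0.5000 sinα=0.8660 | (2,4) | tMaxX 0.5400 tMaxY 0.9699 | tΔX 2.0000 tΔY 1.1547
    t=0.5400 [x] (3,4)
    t=0.9699 [y] (3,5)
    t=2.1246 [y] (3,6)
    t=2.5400 [x] (4,6)
    t=3.2793 [y] (4,7)
    t=4.4341 [y] (4,8)
    t=4.5400 [x] (5,8) — stop
  → r_1 = 4.5400
beam 2: φ=-45°, α=105°
  cosα=-0.2588 sinα=0.9659 | (2,4) | tMaxX 2.8205 tMaxY 0.8696 | tΔX 3.8637 tΔY 1.0353
    t=0.8696 [y] (2,5)
    t=1.9049 [y] (2,6)
    t=2.8205 [x] (1,6)
    t=2.9402 [y] (1,7)
    t=3.9755 [y] (1,8)
    t=5.0107 [y] (1,9) — stop
  → r_2 = 5.0107
beam 3: φ=0°, α=150°
  cosα=-0.8660 sinα=0.5000 | (2,4) | tMaxX 0.8429 tMaxY 1.6800 | tΔX 1.1547 tΔY 2.0000
    t=0.8429 [x] (1,4)
    t=1.6800 [y] (1,5)
    t=1.9976 [x] (0,5) — stop
  → r_3 = 1.9976
beam 4: φ=45°, α=195°
  cosα=-0.9659 sinα=-0.2588 | (2,4) | tMaxX 0.7558 tMaxY 0.6182 | tΔX 1.0353 tΔY 3.8637
    t=0.6182 [y] (2,3)
    t=0.7558 [x] (1,3)
    t=1.7910 [x] (0,3) — stop
  → r_4 = 1.7910
beam 5: φ=90°, α=240°
  cosα=-0.5000 sinα=-0.8660 | (2,4) | tMaxX 1.4600 tMaxY 0.1848 | tΔX 2.0000 tΔY 1.1547
    t=0.1848 [y] (2,3)
    t=1.3395 [y] (2,2)
    t=1.4600 [x] (1,2)
    t=2.4942 [y] (1,1)
    t=3.4600 [x] (0,1) — stop
  → r_5 = 3.4600

ranges = [4.5400, 5.0107, 1.9976, 1.7910, 3.4600]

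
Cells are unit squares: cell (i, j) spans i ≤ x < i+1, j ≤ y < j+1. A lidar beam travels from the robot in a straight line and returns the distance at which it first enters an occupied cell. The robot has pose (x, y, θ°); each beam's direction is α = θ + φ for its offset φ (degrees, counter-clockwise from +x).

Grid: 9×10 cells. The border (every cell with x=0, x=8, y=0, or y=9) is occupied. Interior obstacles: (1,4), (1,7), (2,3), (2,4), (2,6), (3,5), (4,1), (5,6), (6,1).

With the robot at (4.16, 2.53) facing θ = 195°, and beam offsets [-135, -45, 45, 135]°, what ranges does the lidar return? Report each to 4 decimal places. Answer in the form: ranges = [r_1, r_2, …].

ranges = [7.4709, 1.3395, 1.7667, 2.1246]

beam 1: φ=-135°, α=60°
  direction (0.5000, 0.8660); cell (4,2); t to first gridline: x 1.6800, y 0.5427 (then +2.0000 / +1.1547)
    (4,3) via y @ 0.5427
    (5,3) via x @ 1.6800
    (5,4) via y @ 1.6974
    (5,5) via y @ 2.8521
    (6,5) via x @ 3.6800
    (6,6) via y @ 4.0068
    (6,7) via y @ 5.1615
    (7,7) via x @ 5.6800
    (7,8) via y @ 6.3162
    (7,9) via y @ 7.4709  # hit
  → r_1 = 7.4709
beam 2: φ=-45°, α=150°
  direction (-0.8660, 0.5000); cell (4,2); t to first gridline: x 0.1848, y 0.9400 (then +1.1547 / +2.0000)
    (3,2) via x @ 0.1848
    (3,3) via y @ 0.9400
    (2,3) via x @ 1.3395  # hit
  → r_2 = 1.3395
beam 3: φ=45°, α=240°
  direction (-0.5000, -0.8660); cell (4,2); t to first gridline: x 0.3200, y 0.6120 (then +2.0000 / +1.1547)
    (3,2) via x @ 0.3200
    (3,1) via y @ 0.6120
    (3,0) via y @ 1.7667  # hit
  → r_3 = 1.7667
beam 4: φ=135°, α=330°
  direction (0.8660, -0.5000); cell (4,2); t to first gridline: x 0.9699, y 1.0600 (then +1.1547 / +2.0000)
    (5,2) via x @ 0.9699
    (5,1) via y @ 1.0600
    (6,1) via x @ 2.1246  # hit
  → r_4 = 2.1246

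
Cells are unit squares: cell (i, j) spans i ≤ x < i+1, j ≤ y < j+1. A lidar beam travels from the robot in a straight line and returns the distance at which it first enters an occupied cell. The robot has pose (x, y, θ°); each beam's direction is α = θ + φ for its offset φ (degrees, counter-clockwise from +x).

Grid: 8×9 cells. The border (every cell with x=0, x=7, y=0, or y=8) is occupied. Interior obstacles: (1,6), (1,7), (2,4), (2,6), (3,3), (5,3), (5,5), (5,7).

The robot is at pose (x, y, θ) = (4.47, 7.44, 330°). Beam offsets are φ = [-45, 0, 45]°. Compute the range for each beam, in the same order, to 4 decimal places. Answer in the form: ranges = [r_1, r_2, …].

ranges = [2.0478, 0.6120, 0.5487]

beam 1: φ=-45°, α=285°
  dir = (cos 285°, sin 285°) = (0.2588, -0.9659); from cell (4,7)
  next x-line at t=2.0478, next y-line at t=0.4555; Δt_x=3.8637, Δt_y=1.0353
    y: enter (4,6) at t=0.4555
    y: enter (4,5) at t=1.4908
    x: enter (5,5) at t=2.0478 ← occupied
  → r_1 = 2.0478
beam 2: φ=0°, α=330°
  dir = (cos 330°, sin 330°) = (0.8660, -0.5000); from cell (4,7)
  next x-line at t=0.6120, next y-line at t=0.8800; Δt_x=1.1547, Δt_y=2.0000
    x: enter (5,7) at t=0.6120 ← occupied
  → r_2 = 0.6120
beam 3: φ=45°, α=15°
  dir = (cos 15°, sin 15°) = (0.9659, 0.2588); from cell (4,7)
  next x-line at t=0.5487, next y-line at t=2.1637; Δt_x=1.0353, Δt_y=3.8637
    x: enter (5,7) at t=0.5487 ← occupied
  → r_3 = 0.5487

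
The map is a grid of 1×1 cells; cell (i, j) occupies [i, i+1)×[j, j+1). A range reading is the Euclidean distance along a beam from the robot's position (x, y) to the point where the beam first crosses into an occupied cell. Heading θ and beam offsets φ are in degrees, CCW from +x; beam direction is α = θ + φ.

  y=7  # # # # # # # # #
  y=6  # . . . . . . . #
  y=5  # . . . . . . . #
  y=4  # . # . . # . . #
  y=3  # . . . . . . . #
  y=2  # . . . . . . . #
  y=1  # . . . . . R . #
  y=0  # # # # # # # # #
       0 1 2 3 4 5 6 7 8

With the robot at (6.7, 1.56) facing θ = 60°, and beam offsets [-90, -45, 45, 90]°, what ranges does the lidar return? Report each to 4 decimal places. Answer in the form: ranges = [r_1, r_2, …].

beam 1: φ=-90°, α=330°
  direction (0.8660, -0.5000); cell (6,1); t to first gridline: x 0.3464, y 1.1200 (then +1.1547 / +2.0000)
    (7,1) via x @ 0.3464
    (7,0) via y @ 1.1200  # hit
  → r_1 = 1.1200
beam 2: φ=-45°, α=15°
  direction (0.9659, 0.2588); cell (6,1); t to first gridline: x 0.3106, y 1.7000 (then +1.0353 / +3.8637)
    (7,1) via x @ 0.3106
    (8,1) via x @ 1.3459  # hit
  → r_2 = 1.3459
beam 3: φ=45°, α=105°
  direction (-0.2588, 0.9659); cell (6,1); t to first gridline: x 2.7046, y 0.4555 (then +3.8637 / +1.0353)
    (6,2) via y @ 0.4555
    (6,3) via y @ 1.4908
    (6,4) via y @ 2.5261
    (5,4) via x @ 2.7046  # hit
  → r_3 = 2.7046
beam 4: φ=90°, α=150°
  direction (-0.8660, 0.5000); cell (6,1); t to first gridline: x 0.8083, y 0.8800 (then +1.1547 / +2.0000)
    (5,1) via x @ 0.8083
    (5,2) via y @ 0.8800
    (4,2) via x @ 1.9630
    (4,3) via y @ 2.8800
    (3,3) via x @ 3.1177
    (2,3) via x @ 4.2724
    (2,4) via y @ 4.8800  # hit
  → r_4 = 4.8800

ranges = [1.1200, 1.3459, 2.7046, 4.8800]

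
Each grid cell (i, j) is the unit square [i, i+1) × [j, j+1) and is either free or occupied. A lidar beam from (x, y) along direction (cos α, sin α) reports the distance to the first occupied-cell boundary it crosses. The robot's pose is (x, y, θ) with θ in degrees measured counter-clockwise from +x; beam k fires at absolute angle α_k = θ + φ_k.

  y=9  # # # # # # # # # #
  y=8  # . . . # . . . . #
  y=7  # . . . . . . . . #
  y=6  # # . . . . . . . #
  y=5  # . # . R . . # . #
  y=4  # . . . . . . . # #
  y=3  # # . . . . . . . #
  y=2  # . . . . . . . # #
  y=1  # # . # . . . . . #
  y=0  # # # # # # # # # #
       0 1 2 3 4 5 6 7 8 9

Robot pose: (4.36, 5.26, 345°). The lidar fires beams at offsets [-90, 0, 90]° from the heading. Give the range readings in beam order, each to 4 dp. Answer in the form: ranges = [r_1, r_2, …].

beam 1: φ=-90°, α=255°
  cosα=-0.2588 sinα=-0.9659 | (4,5) | tMaxX 1.3909 tMaxY 0.2692 | tΔX 3.8637 tΔY 1.0353
    t=0.2692 [y] (4,4)
    t=1.3044 [y] (4,3)
    t=1.3909 [x] (3,3)
    t=2.3397 [y] (3,2)
    t=3.3750 [y] (3,1) — stop
  → r_1 = 3.3750
beam 2: φ=0°, α=345°
  cosα=0.9659 sinα=-0.2588 | (4,5) | tMaxX 0.6626 tMaxY 1.0046 | tΔX 1.0353 tΔY 3.8637
    t=0.6626 [x] (5,5)
    t=1.0046 [y] (5,4)
    t=1.6979 [x] (6,4)
    t=2.7331 [x] (7,4)
    t=3.7684 [x] (8,4) — stop
  → r_2 = 3.7684
beam 3: φ=90°, α=75°
  cosα=0.2588 sinα=0.9659 | (4,5) | tMaxX 2.4728 tMaxY 0.7661 | tΔX 3.8637 tΔY 1.0353
    t=0.7661 [y] (4,6)
    t=1.8014 [y] (4,7)
    t=2.4728 [x] (5,7)
    t=2.8367 [y] (5,8)
    t=3.8719 [y] (5,9) — stop
  → r_3 = 3.8719

ranges = [3.3750, 3.7684, 3.8719]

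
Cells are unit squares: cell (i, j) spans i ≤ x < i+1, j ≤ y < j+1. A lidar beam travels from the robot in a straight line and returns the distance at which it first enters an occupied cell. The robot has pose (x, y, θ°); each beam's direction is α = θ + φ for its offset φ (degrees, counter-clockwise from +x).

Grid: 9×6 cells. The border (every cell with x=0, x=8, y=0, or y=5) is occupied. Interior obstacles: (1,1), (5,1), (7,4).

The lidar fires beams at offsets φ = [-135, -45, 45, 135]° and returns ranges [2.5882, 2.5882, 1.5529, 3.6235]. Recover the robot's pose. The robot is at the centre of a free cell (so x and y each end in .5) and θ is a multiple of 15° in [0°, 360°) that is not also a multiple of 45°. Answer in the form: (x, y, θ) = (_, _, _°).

(x, y, θ) = (4.5, 2.5, 240°)

Candidates: 25 free-cell centres × 16 headings = 400 poses. Raycast each; keep the one whose scan matches to 4 dp.
  (3.5, 1.5, 285°): beam 1 = 2.8868 ≠ 2.5882 ✗
  (2.5, 3.5, 60°): beam 2 = 4.6587 ≠ 2.5882 ✗
  (1.5, 3.5, 255°): beam 1 = 1.0000 ≠ 2.5882 ✗
  (4.5, 1.5, 240°): beam 1 = 3.6235 ≠ 2.5882 ✗
  …
  (4.5, 2.5, 240°): r_1=2.5882, r_2=2.5882, r_3=1.5529, r_4=3.6235 — all match ✓
No second candidate reproduces the full scan.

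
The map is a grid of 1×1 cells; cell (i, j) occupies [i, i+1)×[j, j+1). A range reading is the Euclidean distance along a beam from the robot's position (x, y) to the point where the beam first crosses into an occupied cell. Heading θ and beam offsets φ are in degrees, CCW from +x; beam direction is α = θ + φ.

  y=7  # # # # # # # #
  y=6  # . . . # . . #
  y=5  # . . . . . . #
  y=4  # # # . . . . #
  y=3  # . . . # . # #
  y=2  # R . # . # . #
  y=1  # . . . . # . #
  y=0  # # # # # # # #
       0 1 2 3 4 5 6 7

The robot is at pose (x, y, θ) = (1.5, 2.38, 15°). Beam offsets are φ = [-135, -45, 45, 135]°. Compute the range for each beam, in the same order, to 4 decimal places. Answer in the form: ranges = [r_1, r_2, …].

ranges = [1.0000, 2.7600, 1.8706, 0.5774]

beam 1: φ=-135°, α=240°
  cosα=-0.5000 sinα=-0.8660 | (1,2) | tMaxX 1.0000 tMaxY 0.4388 | tΔX 2.0000 tΔY 1.1547
    t=0.4388 [y] (1,1)
    t=1.0000 [x] (0,1) — stop
  → r_1 = 1.0000
beam 2: φ=-45°, α=330°
  cosα=0.8660 sinα=-0.5000 | (1,2) | tMaxX 0.5774 tMaxY 0.7600 | tΔX 1.1547 tΔY 2.0000
    t=0.5774 [x] (2,2)
    t=0.7600 [y] (2,1)
    t=1.7321 [x] (3,1)
    t=2.7600 [y] (3,0) — stop
  → r_2 = 2.7600
beam 3: φ=45°, α=60°
  cosα=0.5000 sinα=0.8660 | (1,2) | tMaxX 1.0000 tMaxY 0.7159 | tΔX 2.0000 tΔY 1.1547
    t=0.7159 [y] (1,3)
    t=1.0000 [x] (2,3)
    t=1.8706 [y] (2,4) — stop
  → r_3 = 1.8706
beam 4: φ=135°, α=150°
  cosα=-0.8660 sinα=0.5000 | (1,2) | tMaxX 0.5774 tMaxY 1.2400 | tΔX 1.1547 tΔY 2.0000
    t=0.5774 [x] (0,2) — stop
  → r_4 = 0.5774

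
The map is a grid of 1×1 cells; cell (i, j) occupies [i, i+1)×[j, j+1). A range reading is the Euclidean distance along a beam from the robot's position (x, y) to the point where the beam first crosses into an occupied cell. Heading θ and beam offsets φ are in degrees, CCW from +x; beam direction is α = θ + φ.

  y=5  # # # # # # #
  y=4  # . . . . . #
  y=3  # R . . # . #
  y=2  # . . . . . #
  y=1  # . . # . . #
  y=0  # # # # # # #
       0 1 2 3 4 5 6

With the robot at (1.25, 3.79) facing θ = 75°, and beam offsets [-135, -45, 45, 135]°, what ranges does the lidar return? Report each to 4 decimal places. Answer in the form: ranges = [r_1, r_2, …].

beam 1: φ=-135°, α=300°
  d=(0.5000,-0.8660)  start (1,3)  tX=1.5000 tY=0.9122  stride 1/|dx|=2.0000 1/|dy|=1.1547
    cross y-line → (1,2), t=0.9122
    cross x-line → (2,2), t=1.5000
    cross y-line → (2,1), t=2.0669
    cross y-line → (2,0), t=3.2216 (wall)
  → r_1 = 3.2216
beam 2: φ=-45°, α=30°
  d=(0.8660,0.5000)  start (1,3)  tX=0.8660 tY=0.4200  stride 1/|dx|=1.1547 1/|dy|=2.0000
    cross y-line → (1,4), t=0.4200
    cross x-line → (2,4), t=0.8660
    cross x-line → (3,4), t=2.0207
    cross y-line → (3,5), t=2.4200 (wall)
  → r_2 = 2.4200
beam 3: φ=45°, α=120°
  d=(-0.5000,0.8660)  start (1,3)  tX=0.5000 tY=0.2425  stride 1/|dx|=2.0000 1/|dy|=1.1547
    cross y-line → (1,4), t=0.2425
    cross x-line → (0,4), t=0.5000 (wall)
  → r_3 = 0.5000
beam 4: φ=135°, α=210°
  d=(-0.8660,-0.5000)  start (1,3)  tX=0.2887 tY=1.5800  stride 1/|dx|=1.1547 1/|dy|=2.0000
    cross x-line → (0,3), t=0.2887 (wall)
  → r_4 = 0.2887

ranges = [3.2216, 2.4200, 0.5000, 0.2887]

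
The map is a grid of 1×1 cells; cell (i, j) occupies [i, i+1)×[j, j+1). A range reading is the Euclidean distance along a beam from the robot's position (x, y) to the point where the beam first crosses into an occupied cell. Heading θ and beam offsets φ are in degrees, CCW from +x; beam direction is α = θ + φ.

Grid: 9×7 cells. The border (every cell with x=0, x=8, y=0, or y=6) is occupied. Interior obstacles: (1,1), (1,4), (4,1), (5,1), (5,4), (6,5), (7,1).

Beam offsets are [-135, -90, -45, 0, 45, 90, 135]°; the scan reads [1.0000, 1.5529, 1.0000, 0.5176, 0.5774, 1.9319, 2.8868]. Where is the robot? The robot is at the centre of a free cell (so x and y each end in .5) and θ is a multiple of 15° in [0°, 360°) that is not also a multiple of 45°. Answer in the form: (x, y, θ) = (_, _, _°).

The pose lattice has 28·16 = 448 candidates. Test each by forward raycasting.
  (5.5, 2.5, 105°): beam 1 = 1.7321 ≠ 1.0000 ✗
  (7.5, 3.5, 300°): beam 1 = 1.9319 ≠ 1.0000 ✗
  (4.5, 5.5, 330°): beam 1 = 2.5882 ≠ 1.0000 ✗
  …
  (4.5, 5.5, 75°): r_1=1.0000, r_2=1.5529, r_3=1.0000, r_4=0.5176, r_5=0.5774, r_6=1.9319, r_7=2.8868 — all match ✓
Unique over the lattice → pose = (4.5, 5.5, 75°).

(x, y, θ) = (4.5, 5.5, 75°)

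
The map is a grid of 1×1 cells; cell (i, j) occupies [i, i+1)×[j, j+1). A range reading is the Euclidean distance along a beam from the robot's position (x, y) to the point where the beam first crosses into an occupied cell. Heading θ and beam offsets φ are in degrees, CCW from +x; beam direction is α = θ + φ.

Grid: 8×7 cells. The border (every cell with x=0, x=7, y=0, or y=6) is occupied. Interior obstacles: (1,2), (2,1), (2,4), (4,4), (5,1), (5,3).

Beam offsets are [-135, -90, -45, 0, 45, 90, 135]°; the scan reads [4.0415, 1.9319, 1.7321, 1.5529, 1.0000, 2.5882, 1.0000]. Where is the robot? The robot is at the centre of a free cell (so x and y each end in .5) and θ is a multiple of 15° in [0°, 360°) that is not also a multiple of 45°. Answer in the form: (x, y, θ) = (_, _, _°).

(x, y, θ) = (4.5, 2.5, 285°)

The pose lattice has 24·16 = 384 candidates. Test each by forward raycasting.
  (5.5, 4.5, 150°): beam 1 = 1.5529 ≠ 4.0415 ✗
  (5.5, 2.5, 210°): beam 1 = 0.5176 ≠ 4.0415 ✗
  (1.5, 3.5, 60°): beam 1 = 0.5176 ≠ 4.0415 ✗
  (6.5, 5.5, 285°): beam 1 = 1.0000 ≠ 4.0415 ✗
  (6.5, 2.5, 60°): beam 1 = 1.5529 ≠ 4.0415 ✗
  …
  (4.5, 2.5, 285°): r_1=4.0415, r_2=1.9319, r_3=1.7321, r_4=1.5529, r_5=1.0000, r_6=2.5882, r_7=1.0000 — all match ✓
Only this pose fits every beam.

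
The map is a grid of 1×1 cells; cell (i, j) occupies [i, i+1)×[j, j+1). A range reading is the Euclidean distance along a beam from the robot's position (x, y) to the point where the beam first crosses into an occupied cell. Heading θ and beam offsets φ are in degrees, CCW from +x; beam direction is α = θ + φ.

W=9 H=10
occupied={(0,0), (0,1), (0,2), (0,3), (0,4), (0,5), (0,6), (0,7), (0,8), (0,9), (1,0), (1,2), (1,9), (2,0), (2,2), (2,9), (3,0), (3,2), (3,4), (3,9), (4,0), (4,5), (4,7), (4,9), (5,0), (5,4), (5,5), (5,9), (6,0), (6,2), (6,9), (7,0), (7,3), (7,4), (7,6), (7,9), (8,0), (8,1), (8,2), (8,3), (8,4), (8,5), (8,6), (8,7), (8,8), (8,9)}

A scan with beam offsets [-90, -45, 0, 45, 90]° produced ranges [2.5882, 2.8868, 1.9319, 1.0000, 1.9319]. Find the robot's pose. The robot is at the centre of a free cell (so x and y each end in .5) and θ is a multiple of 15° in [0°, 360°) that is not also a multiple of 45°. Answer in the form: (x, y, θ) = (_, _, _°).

(x, y, θ) = (6.5, 6.5, 165°)

Candidates: 44 free-cell centres × 16 headings = 704 poses. Raycast each; keep the one whose scan matches to 4 dp.
  (2.5, 5.5, 120°): beam 1 = 6.3509 ≠ 2.5882 ✗
  (6.5, 4.5, 210°): beam 1 = 1.0000 ≠ 2.5882 ✗
  (7.5, 8.5, 210°): beam 1 = 0.5774 ≠ 2.5882 ✗
  (3.5, 7.5, 195°): beam 1 = 1.5529 ≠ 2.5882 ✗
  (2.5, 7.5, 105°): beam 1 = 1.5529 ≠ 2.5882 ✗
  …
  (6.5, 6.5, 165°): r_1=2.5882, r_2=2.8868, r_3=1.9319, r_4=1.0000, r_5=1.9319 — all match ✓
No second candidate reproduces the full scan.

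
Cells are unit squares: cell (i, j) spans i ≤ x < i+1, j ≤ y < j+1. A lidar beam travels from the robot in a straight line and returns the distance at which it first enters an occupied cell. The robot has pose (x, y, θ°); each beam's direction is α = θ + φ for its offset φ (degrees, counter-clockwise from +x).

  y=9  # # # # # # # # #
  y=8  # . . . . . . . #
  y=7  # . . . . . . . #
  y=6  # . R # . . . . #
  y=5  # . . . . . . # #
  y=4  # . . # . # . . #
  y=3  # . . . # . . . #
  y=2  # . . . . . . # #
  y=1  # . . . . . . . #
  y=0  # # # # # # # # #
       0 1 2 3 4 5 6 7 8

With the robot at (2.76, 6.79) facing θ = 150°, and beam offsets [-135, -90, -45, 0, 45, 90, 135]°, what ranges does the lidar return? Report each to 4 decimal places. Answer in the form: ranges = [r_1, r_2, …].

beam 1: φ=-135°, α=15°
  direction (0.9659, 0.2588); cell (2,6); t to first gridline: x 0.2485, y 0.8114 (then +1.0353 / +3.8637)
    (3,6) via x @ 0.2485  # hit
  → r_1 = 0.2485
beam 2: φ=-90°, α=60°
  direction (0.5000, 0.8660); cell (2,6); t to first gridline: x 0.4800, y 0.2425 (then +2.0000 / +1.1547)
    (2,7) via y @ 0.2425
    (3,7) via x @ 0.4800
    (3,8) via y @ 1.3972
    (4,8) via x @ 2.4800
    (4,9) via y @ 2.5519  # hit
  → r_2 = 2.5519
beam 3: φ=-45°, α=105°
  direction (-0.2588, 0.9659); cell (2,6); t to first gridline: x 2.9364, y 0.2174 (then +3.8637 / +1.0353)
    (2,7) via y @ 0.2174
    (2,8) via y @ 1.2527
    (2,9) via y @ 2.2880  # hit
  → r_3 = 2.2880
beam 4: φ=0°, α=150°
  direction (-0.8660, 0.5000); cell (2,6); t to first gridline: x 0.8776, y 0.4200 (then +1.1547 / +2.0000)
    (2,7) via y @ 0.4200
    (1,7) via x @ 0.8776
    (0,7) via x @ 2.0323  # hit
  → r_4 = 2.0323
beam 5: φ=45°, α=195°
  direction (-0.9659, -0.2588); cell (2,6); t to first gridline: x 0.7868, y 3.0523 (then +1.0353 / +3.8637)
    (1,6) via x @ 0.7868
    (0,6) via x @ 1.8221  # hit
  → r_5 = 1.8221
beam 6: φ=90°, α=240°
  direction (-0.5000, -0.8660); cell (2,6); t to first gridline: x 1.5200, y 0.9122 (then +2.0000 / +1.1547)
    (2,5) via y @ 0.9122
    (1,5) via x @ 1.5200
    (1,4) via y @ 2.0669
    (1,3) via y @ 3.2216
    (0,3) via x @ 3.5200  # hit
  → r_6 = 3.5200
beam 7: φ=135°, α=285°
  direction (0.2588, -0.9659); cell (2,6); t to first gridline: x 0.9273, y 0.8179 (then +3.8637 / +1.0353)
    (2,5) via y @ 0.8179
    (3,5) via x @ 0.9273
    (3,4) via y @ 1.8531  # hit
  → r_7 = 1.8531

ranges = [0.2485, 2.5519, 2.2880, 2.0323, 1.8221, 3.5200, 1.8531]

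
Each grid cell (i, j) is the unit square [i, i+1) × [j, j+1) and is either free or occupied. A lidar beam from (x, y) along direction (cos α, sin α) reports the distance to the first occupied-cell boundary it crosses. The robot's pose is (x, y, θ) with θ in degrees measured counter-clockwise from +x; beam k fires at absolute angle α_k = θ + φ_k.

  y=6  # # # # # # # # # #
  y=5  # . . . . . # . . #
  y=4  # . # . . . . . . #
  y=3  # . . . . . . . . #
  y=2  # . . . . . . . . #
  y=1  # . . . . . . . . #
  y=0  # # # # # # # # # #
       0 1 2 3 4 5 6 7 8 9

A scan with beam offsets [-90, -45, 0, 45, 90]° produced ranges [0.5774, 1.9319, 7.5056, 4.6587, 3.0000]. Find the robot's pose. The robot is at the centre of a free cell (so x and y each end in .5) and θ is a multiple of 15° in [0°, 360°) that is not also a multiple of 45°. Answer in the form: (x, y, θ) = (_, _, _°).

(x, y, θ) = (2.5, 1.5, 30°)

Enumerate (i+0.5, j+0.5, θ) over the 38 free cells and 16 admissible headings. For each, cast all 5 beams and compare to the given ranges.
  (6.5, 2.5, 105°): beam 1 = 2.5882 ≠ 0.5774 ✗
  (7.5, 1.5, 150°): beam 1 = 3.0000 ≠ 0.5774 ✗
  (5.5, 1.5, 240°): beam 1 = 5.1962 ≠ 0.5774 ✗
  …
  (2.5, 1.5, 30°): r_1=0.5774, r_2=1.9319, r_3=7.5056, r_4=4.6587, r_5=3.0000 — all match ✓
No second candidate reproduces the full scan.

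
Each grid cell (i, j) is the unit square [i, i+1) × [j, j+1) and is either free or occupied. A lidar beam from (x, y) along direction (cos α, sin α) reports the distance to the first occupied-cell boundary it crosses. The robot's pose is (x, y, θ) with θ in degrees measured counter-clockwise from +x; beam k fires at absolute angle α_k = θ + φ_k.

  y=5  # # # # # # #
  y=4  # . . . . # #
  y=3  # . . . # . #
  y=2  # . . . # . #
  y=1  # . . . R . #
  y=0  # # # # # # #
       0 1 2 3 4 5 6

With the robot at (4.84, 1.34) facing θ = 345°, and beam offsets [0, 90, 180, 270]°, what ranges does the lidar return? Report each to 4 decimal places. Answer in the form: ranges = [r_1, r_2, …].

ranges = [1.2009, 2.7538, 3.9755, 0.3520]

beam 1: φ=0°, α=345°
  cosα=0.9659 sinα=-0.2588 | (4,1) | tMaxX 0.1656 tMaxY 1.3137 | tΔX 1.0353 tΔY 3.8637
    t=0.1656 [x] (5,1)
    t=1.2009 [x] (6,1) — stop
  → r_1 = 1.2009
beam 2: φ=90°, α=75°
  cosα=0.2588 sinα=0.9659 | (4,1) | tMaxX 0.6182 tMaxY 0.6833 | tΔX 3.8637 tΔY 1.0353
    t=0.6182 [x] (5,1)
    t=0.6833 [y] (5,2)
    t=1.7186 [y] (5,3)
    t=2.7538 [y] (5,4) — stop
  → r_2 = 2.7538
beam 3: φ=180°, α=165°
  cosα=-0.9659 sinα=0.2588 | (4,1) | tMaxX 0.8696 tMaxY 2.5500 | tΔX 1.0353 tΔY 3.8637
    t=0.8696 [x] (3,1)
    t=1.9049 [x] (2,1)
    t=2.5500 [y] (2,2)
    t=2.9402 [x] (1,2)
    t=3.9755 [x] (0,2) — stop
  → r_3 = 3.9755
beam 4: φ=270°, α=255°
  cosα=-0.2588 sinα=-0.9659 | (4,1) | tMaxX 3.2455 tMaxY 0.3520 | tΔX 3.8637 tΔY 1.0353
    t=0.3520 [y] (4,0) — stop
  → r_4 = 0.3520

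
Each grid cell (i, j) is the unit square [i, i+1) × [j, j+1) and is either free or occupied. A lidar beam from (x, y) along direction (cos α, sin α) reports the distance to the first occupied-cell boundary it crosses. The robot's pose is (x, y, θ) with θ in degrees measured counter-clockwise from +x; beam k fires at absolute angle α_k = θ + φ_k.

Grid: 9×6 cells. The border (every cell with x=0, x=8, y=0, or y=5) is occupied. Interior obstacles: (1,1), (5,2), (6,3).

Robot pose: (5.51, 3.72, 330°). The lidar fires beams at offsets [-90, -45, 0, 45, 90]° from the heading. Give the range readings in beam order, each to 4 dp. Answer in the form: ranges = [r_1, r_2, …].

beam 1: φ=-90°, α=240°
  cosα=-0.5000 sinα=-0.8660 | (5,3) | tMaxX 1.0200 tMaxY 0.8314 | tΔX 2.0000 tΔY 1.1547
    t=0.8314 [y] (5,2) — stop
  → r_1 = 0.8314
beam 2: φ=-45°, α=285°
  cosα=0.2588 sinα=-0.9659 | (5,3) | tMaxX 1.8932 tMaxY 0.7454 | tΔX 3.8637 tΔY 1.0353
    t=0.7454 [y] (5,2) — stop
  → r_2 = 0.7454
beam 3: φ=0°, α=330°
  cosα=0.8660 sinα=-0.5000 | (5,3) | tMaxX 0.5658 tMaxY 1.4400 | tΔX 1.1547 tΔY 2.0000
    t=0.5658 [x] (6,3) — stop
  → r_3 = 0.5658
beam 4: φ=45°, α=15°
  cosα=0.9659 sinα=0.2588 | (5,3) | tMaxX 0.5073 tMaxY 1.0818 | tΔX 1.0353 tΔY 3.8637
    t=0.5073 [x] (6,3) — stop
  → r_4 = 0.5073
beam 5: φ=90°, α=60°
  cosα=0.5000 sinα=0.8660 | (5,3) | tMaxX 0.9800 tMaxY 0.3233 | tΔX 2.0000 tΔY 1.1547
    t=0.3233 [y] (5,4)
    t=0.9800 [x] (6,4)
    t=1.4780 [y] (6,5) — stop
  → r_5 = 1.4780

ranges = [0.8314, 0.7454, 0.5658, 0.5073, 1.4780]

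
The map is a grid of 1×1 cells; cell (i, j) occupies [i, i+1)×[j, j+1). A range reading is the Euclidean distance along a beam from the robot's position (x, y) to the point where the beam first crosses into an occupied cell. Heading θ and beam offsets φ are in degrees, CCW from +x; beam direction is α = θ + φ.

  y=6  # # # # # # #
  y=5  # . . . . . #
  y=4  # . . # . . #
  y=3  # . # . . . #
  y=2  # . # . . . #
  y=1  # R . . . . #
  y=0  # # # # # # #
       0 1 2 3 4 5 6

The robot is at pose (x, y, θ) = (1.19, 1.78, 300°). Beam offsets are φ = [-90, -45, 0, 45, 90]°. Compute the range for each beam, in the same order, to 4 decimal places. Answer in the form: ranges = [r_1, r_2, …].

beam 1: φ=-90°, α=210°
  dir = (cos 210°, sin 210°) = (-0.8660, -0.5000); from cell (1,1)
  next x-line at t=0.2194, next y-line at t=1.5600; Δt_x=1.1547, Δt_y=2.0000
    x: enter (0,1) at t=0.2194 ← occupied
  → r_1 = 0.2194
beam 2: φ=-45°, α=255°
  dir = (cos 255°, sin 255°) = (-0.2588, -0.9659); from cell (1,1)
  next x-line at t=0.7341, next y-line at t=0.8075; Δt_x=3.8637, Δt_y=1.0353
    x: enter (0,1) at t=0.7341 ← occupied
  → r_2 = 0.7341
beam 3: φ=0°, α=300°
  dir = (cos 300°, sin 300°) = (0.5000, -0.8660); from cell (1,1)
  next x-line at t=1.6200, next y-line at t=0.9007; Δt_x=2.0000, Δt_y=1.1547
    y: enter (1,0) at t=0.9007 ← occupied
  → r_3 = 0.9007
beam 4: φ=45°, α=345°
  dir = (cos 345°, sin 345°) = (0.9659, -0.2588); from cell (1,1)
  next x-line at t=0.8386, next y-line at t=3.0137; Δt_x=1.0353, Δt_y=3.8637
    x: enter (2,1) at t=0.8386
    x: enter (3,1) at t=1.8738
    x: enter (4,1) at t=2.9091
    y: enter (4,0) at t=3.0137 ← occupied
  → r_4 = 3.0137
beam 5: φ=90°, α=30°
  dir = (cos 30°, sin 30°) = (0.8660, 0.5000); from cell (1,1)
  next x-line at t=0.9353, next y-line at t=0.4400; Δt_x=1.1547, Δt_y=2.0000
    y: enter (1,2) at t=0.4400
    x: enter (2,2) at t=0.9353 ← occupied
  → r_5 = 0.9353

ranges = [0.2194, 0.7341, 0.9007, 3.0137, 0.9353]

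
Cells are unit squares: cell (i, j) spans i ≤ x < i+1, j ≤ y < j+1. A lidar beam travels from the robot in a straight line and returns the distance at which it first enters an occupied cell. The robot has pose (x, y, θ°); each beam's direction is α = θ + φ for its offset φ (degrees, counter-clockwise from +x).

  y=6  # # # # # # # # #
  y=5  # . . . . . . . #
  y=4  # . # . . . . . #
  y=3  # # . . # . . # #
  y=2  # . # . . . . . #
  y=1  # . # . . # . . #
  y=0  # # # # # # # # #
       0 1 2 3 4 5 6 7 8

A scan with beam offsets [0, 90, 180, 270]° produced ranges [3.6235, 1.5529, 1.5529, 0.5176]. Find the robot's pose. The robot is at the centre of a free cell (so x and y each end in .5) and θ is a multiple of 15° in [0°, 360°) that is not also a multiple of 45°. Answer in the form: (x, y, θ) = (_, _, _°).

(x, y, θ) = (4.5, 4.5, 15°)

Enumerate (i+0.5, j+0.5, θ) over the 28 free cells and 16 admissible headings. For each, cast all 4 beams and compare to the given ranges.
  (3.5, 1.5, 120°): beam 1 = 1.0000 ≠ 3.6235 ✗
  (5.5, 4.5, 210°): beam 1 = 1.0000 ≠ 3.6235 ✗
  (1.5, 1.5, 345°): beam 1 = 0.5176 ≠ 3.6235 ✗
  (5.5, 4.5, 330°): beam 1 = 1.7321 ≠ 3.6235 ✗
  (6.5, 4.5, 120°): beam 1 = 1.7321 ≠ 3.6235 ✗
  …
  (4.5, 4.5, 15°): r_1=3.6235, r_2=1.5529, r_3=1.5529, r_4=0.5176 — all match ✓
No second candidate reproduces the full scan.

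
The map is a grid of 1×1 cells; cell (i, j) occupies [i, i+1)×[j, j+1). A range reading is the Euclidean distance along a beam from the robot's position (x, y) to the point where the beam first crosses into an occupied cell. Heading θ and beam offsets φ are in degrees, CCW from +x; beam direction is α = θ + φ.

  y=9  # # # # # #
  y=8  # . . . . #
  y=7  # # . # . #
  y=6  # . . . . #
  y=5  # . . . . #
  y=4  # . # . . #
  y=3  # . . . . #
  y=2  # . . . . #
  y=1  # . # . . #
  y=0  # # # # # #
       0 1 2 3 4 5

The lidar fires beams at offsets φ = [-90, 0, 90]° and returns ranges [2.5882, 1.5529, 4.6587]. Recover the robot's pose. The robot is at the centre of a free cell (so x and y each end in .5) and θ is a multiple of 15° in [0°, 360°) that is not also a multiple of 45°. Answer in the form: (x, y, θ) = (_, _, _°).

(x, y, θ) = (3.5, 4.5, 345°)

Enumerate (i+0.5, j+0.5, θ) over the 28 free cells and 16 admissible headings. For each, cast all 3 beams and compare to the given ranges.
  (3.5, 8.5, 105°): beam 1 = 1.5529 ≠ 2.5882 ✗
  (1.5, 2.5, 345°): beam 1 = 1.5529 ≠ 2.5882 ✗
  (1.5, 1.5, 75°): beam 1 = 0.5176 ≠ 2.5882 ✗
  …
  (3.5, 4.5, 345°): r_1=2.5882, r_2=1.5529, r_3=4.6587 — all match ✓
Unique over the lattice → pose = (3.5, 4.5, 345°).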